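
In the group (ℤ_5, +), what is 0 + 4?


Operation: addition mod 5
0 + 4 = (a + b) mod 5 with a = 0, b = 4

0 + 4 = 4


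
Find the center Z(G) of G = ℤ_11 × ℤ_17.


Z(G) = {g ∈ G | gx = xg for all x ∈ G}
Direct product of abelian groups is abelian, so Z(G) = G

Z(ℤ_11 × ℤ_17) = ℤ_11 × ℤ_17


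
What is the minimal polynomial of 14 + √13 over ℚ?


Let α = 14 + √13. Then α - 14 = √13, so (α - 14)² = 13, giving α² - 28α + 183 = 0. Degree 2 and α ∉ ℚ, so this is the minimal polynomial.

Minimal polynomial: x² - 28x + 183


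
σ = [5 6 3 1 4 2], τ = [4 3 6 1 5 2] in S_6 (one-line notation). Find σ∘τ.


σ∘τ: apply τ first, then σ
1 →τ 4 →σ 1
2 →τ 3 →σ 3
3 →τ 6 →σ 2
4 →τ 1 →σ 5
5 →τ 5 →σ 4
6 →τ 2 →σ 6

σ∘τ = [1 3 2 5 4 6]


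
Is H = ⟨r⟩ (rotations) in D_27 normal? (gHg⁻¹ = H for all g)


H = ⟨r⟩ (rotations) in D_27
The rotation subgroup ⟨r⟩ has index 2 in D_27, so it is normal

Yes, normal subgroup


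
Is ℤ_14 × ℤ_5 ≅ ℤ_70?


Comparing ℤ_14 × ℤ_5 and ℤ_70:
gcd(14,5) = 1, so ℤ_14 × ℤ_5 ≅ ℤ_70 (CRT)

Yes, ℤ_14 × ℤ_5 ≅ ℤ_70


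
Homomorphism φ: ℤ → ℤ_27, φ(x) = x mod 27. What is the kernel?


Kernel = preimage of identity
ker(φ) = {x ∈ ℤ : x ≡ 0 (mod 27)} = 27ℤ = {0, ±27, ±54, ...}

ker(φ) = 27ℤ


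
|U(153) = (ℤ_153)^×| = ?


U(n) is the group of units mod n; |U(n)| = φ(n)
|U(153)| = φ(153) = 96

|U(153) = (ℤ_153)^×| = 96


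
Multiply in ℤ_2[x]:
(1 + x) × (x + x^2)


Expand and collect like terms; reduce coefficients mod 2:
x^0: 1·0 = 0 ≡ 0 (mod 2)
x^1: 1·1 + 1·0 = 1 ≡ 1 (mod 2)
x^2: 1·1 + 1·1 = 2 ≡ 0 (mod 2)
x^3: 1·1 = 1 ≡ 1 (mod 2)
Result: x + x^3

f · g = x + x^3


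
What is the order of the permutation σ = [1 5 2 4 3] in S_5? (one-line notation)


Cycle decomposition: (2 5 3)
Cycle lengths: 3
Order = lcm(3) = 3

ord(σ) = 3


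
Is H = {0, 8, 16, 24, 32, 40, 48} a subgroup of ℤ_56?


Subgroup test for H = {0, 8, 16, 24, 32, 40, 48} in (ℤ_56, +):
(1) 0 ∈ H? Yes
(2) Closure: for all a,b ∈ H, (a+b) mod 56 ∈ H? Yes
(3) Inverses: for all a ∈ H, -a mod 56 ∈ H? Yes

Yes, H is a subgroup of ℤ_56


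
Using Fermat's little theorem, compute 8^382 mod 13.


Fermat's little theorem: if p is prime and gcd(a,p)=1, then a^(p-1) ≡ 1 (mod p)
p = 13 is prime, gcd(8,13) = 1
Reduce exponent: 382 mod 12 = 10
So 8^382 ≡ 8^10 (mod 13)
8^10 mod 13 = 12

8^382 ≡ 12 (mod 13)


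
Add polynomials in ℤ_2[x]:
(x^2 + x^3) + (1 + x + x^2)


Add coefficients mod 2:
x^0: 0 + 1 = 1 (mod 2)
x^1: 0 + 1 = 1 (mod 2)
x^2: 1 + 1 = 0 (mod 2)
x^3: 1 + 0 = 1 (mod 2)
Result: 1 + x + x^3

f + g = 1 + x + x^3


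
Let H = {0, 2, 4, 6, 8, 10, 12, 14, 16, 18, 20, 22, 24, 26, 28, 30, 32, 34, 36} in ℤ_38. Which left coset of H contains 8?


8 + H = {8 + h (mod 38) : h ∈ H}
8+0=8, 8+2=10, 8+4=12, 8+6=14, 8+8=16, 8+10=18, 8+12=20, 8+14=22, 8+16=24, 8+18=26, 8+20=28, 8+22=30, 8+24=32, 8+26=34, 8+28=36, 8+30=0, 8+32=2, 8+34=4, 8+36=6
8 + H = {0, 2, 4, 6, 8, 10, 12, 14, 16, 18, 20, 22, 24, 26, 28, 30, 32, 34, 36} = 0 + H

8 + H = {0, 2, 4, 6, 8, 10, 12, 14, 16, 18, 20, 22, 24, 26, 28, 30, 32, 34, 36}


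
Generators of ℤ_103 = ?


g generates ℤ_n iff gcd(g,n) = 1
Prime factors of 103: 103
Generators are g ∈ {1,...,102} not divisible by any of these primes.
Generators: {1, 2, 3, 4, 5, 6, 7, 8, 9, 10, 11, 12, 13, 14, 15, 16, 17, 18, 19, 20, 21, 22, 23, 24, 25, 26, 27, 28, 29, 30, 31, 32, 33, 34, 35, 36, 37, 38, 39, 40, 41, 42, 43, 44, 45, 46, 47, 48, 49, 50, 51, 52, 53, 54, 55, 56, 57, 58, 59, 60, 61, 62, 63, 64, 65, 66, 67, 68, 69, 70, 71, 72, 73, 74, 75, 76, 77, 78, 79, 80, 81, 82, 83, 84, 85, 86, 87, 88, 89, 90, 91, 92, 93, 94, 95, 96, 97, 98, 99, 100, 101, 102}
Number of generators = φ(103) = 102

Generators of ℤ_103 = {1, 2, 3, 4, 5, 6, 7, 8, 9, 10, 11, 12, 13, 14, 15, 16, 17, 18, 19, 20, 21, 22, 23, 24, 25, 26, 27, 28, 29, 30, 31, 32, 33, 34, 35, 36, 37, 38, 39, 40, 41, 42, 43, 44, 45, 46, 47, 48, 49, 50, 51, 52, 53, 54, 55, 56, 57, 58, 59, 60, 61, 62, 63, 64, 65, 66, 67, 68, 69, 70, 71, 72, 73, 74, 75, 76, 77, 78, 79, 80, 81, 82, 83, 84, 85, 86, 87, 88, 89, 90, 91, 92, 93, 94, 95, 96, 97, 98, 99, 100, 101, 102}


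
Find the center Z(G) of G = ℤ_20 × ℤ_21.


Z(G) = {g ∈ G | gx = xg for all x ∈ G}
Direct product of abelian groups is abelian, so Z(G) = G

Z(ℤ_20 × ℤ_21) = ℤ_20 × ℤ_21


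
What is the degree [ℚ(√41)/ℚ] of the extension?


√41 has minimal polynomial x² - 41 (irreducible over ℚ since 41 is squarefree)

[ℚ(√41)/ℚ] = 2


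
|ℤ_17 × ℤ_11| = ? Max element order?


|ℤ_17 × ℤ_11| = 17 × 11 = 187
Max element order = lcm(17,11) = 187
Cyclic? Yes (gcd=1)

|ℤ_17×ℤ_11| = 187, max element order = 187


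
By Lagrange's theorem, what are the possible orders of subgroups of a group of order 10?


Lagrange's theorem: |H| divides |G|
|G| = 10
Divisors of 10: 1, 2, 5, 10

Possible subgroup orders: {1, 2, 5, 10}


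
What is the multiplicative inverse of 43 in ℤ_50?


Use the extended Euclidean algorithm to write 1 = 43·s + 50·t; then s mod 50 is the inverse.
Euclidean algorithm:
  43 = 0·50 + 43
  50 = 1·43 + 7
  43 = 6·7 + 1
  7 = 7·1 + 0
gcd(43,50) = 1
Back-substitution gives: 43·(7) + 50·(-6) = 1
So 43⁻¹ ≡ 7 ≡ 7 (mod 50)
Check: 43 × 7 = 301 ≡ 1 (mod 50) ✓

43⁻¹ ≡ 7 (mod 50)


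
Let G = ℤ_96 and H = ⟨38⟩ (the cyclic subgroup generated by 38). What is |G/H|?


|⟨38⟩| = n / gcd(38, 96) = 96 / 2 = 48
H is normal (ℤ_96 is abelian).
|G/H| = |G| / |H| = 96 / 48 = 2

|G/H| = 2


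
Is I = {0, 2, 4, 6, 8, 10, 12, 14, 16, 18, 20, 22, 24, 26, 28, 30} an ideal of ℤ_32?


Check ideal conditions for I = {0, 2, 4, 6, 8, 10, 12, 14, 16, 18, 20, 22, 24, 26, 28, 30} in ℤ_32:
(1) I is an additive subgroup? Yes
(2) For r ∈ ℤ_32 and a ∈ I: r·a ∈ I? Yes

Yes, I is an ideal of ℤ_32


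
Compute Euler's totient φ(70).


Factor n: 70 = 2 × 5 × 7
φ(n) = n · ∏(1 - 1/p) over distinct primes p | n
φ(70) = 70 · (1 - 1/2) · (1 - 1/5) · (1 - 1/7) = 24

φ(70) = 24


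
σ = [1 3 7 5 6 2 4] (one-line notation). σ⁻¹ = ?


To find σ⁻¹, swap domain and range:
σ(1) = 1 → σ⁻¹(1) = 1
σ(2) = 3 → σ⁻¹(3) = 2
σ(3) = 7 → σ⁻¹(7) = 3
σ(4) = 5 → σ⁻¹(5) = 4
σ(5) = 6 → σ⁻¹(6) = 5
σ(6) = 2 → σ⁻¹(2) = 6
σ(7) = 4 → σ⁻¹(4) = 7

σ⁻¹ = [1 6 2 7 4 5 3]


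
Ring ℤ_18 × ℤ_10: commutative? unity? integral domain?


Direct product ring; commutative with unity (1,1); but (1,0)·(0,1) = (0,0) gives zero divisors, so not an integral domain
Commutative: Yes
Integral domain: No
Has unity: Yes

ℤ_18 × ℤ_10: Commutative=Yes, Unity=Yes


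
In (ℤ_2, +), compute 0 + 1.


Operation: addition mod 2
0 + 1 = (a + b) mod 2 with a = 0, b = 1

0 + 1 = 1


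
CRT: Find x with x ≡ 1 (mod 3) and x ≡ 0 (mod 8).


m₁ = 3, m₂ = 8, gcd = 1, so CRT applies. M = m₁·m₂ = 24
Let M₁ = M/m₁ = 8, M₂ = M/m₂ = 3
Find y₁ ≡ M₁⁻¹ (mod m₁): 8⁻¹ ≡ 2 (mod 3)
Find y₂ ≡ M₂⁻¹ (mod m₂): 3⁻¹ ≡ 3 (mod 8)
x = a₁·M₁·y₁ + a₂·M₂·y₂ = 1·8·2 + 0·3·3 = 16
Reduce mod 24: x ≡ 16
Check: 16 mod 3 = 1 ✓, 16 mod 8 = 0 ✓

x ≡ 16 (mod 24)


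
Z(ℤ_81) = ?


Z(G) = {g ∈ G | gx = xg for all x ∈ G}
ℤ_81 is abelian, so Z(G) = G

Z(ℤ_81) = ℤ_81


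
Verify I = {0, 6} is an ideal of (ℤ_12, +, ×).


Check ideal conditions for I = {0, 6} in ℤ_12:
(1) I is an additive subgroup? Yes
(2) For r ∈ ℤ_12 and a ∈ I: r·a ∈ I? Yes

Yes, I is an ideal of ℤ_12


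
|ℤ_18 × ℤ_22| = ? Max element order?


|ℤ_18 × ℤ_22| = 18 × 22 = 396
Max element order = lcm(18,22) = 198
Cyclic? No (gcd=2)

|ℤ_18×ℤ_22| = 396, max element order = 198


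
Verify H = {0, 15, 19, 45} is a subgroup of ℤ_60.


Subgroup test for H = {0, 15, 19, 45} in (ℤ_60, +):
(1) 0 ∈ H? Yes
(2) Closure: for all a,b ∈ H, (a+b) mod 60 ∈ H? No  [counterexample: 15 + 15 = 30 ∉ H]
(3) Inverses: for all a ∈ H, -a mod 60 ∈ H? No

No, H is not a subgroup of ℤ_60


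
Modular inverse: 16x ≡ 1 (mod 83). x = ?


Use the extended Euclidean algorithm to write 1 = 16·s + 83·t; then s mod 83 is the inverse.
Euclidean algorithm:
  16 = 0·83 + 16
  83 = 5·16 + 3
  16 = 5·3 + 1
  3 = 3·1 + 0
gcd(16,83) = 1
Back-substitution gives: 16·(26) + 83·(-5) = 1
So 16⁻¹ ≡ 26 ≡ 26 (mod 83)
Check: 16 × 26 = 416 ≡ 1 (mod 83) ✓

16⁻¹ ≡ 26 (mod 83)


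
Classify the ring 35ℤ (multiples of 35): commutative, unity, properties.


35ℤ is a commutative ring under +,× but has no multiplicative identity (1 ∉ 35ℤ); it has no zero divisors, but without unity it is not an integral domain
Commutative: Yes
Integral domain: No
Has unity: No

35ℤ (multiples of 35): Commutative=Yes, Unity=No


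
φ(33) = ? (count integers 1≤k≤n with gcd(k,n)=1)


Factor n: 33 = 3 × 11
φ(n) = n · ∏(1 - 1/p) over distinct primes p | n
φ(33) = 33 · (1 - 1/3) · (1 - 1/11) = 20

φ(33) = 20


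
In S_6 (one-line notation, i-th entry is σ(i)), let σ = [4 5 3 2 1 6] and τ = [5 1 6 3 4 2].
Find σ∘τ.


σ∘τ: apply τ first, then σ
1 →τ 5 →σ 1
2 →τ 1 →σ 4
3 →τ 6 →σ 6
4 →τ 3 →σ 3
5 →τ 4 →σ 2
6 →τ 2 →σ 5

σ∘τ = [1 4 6 3 2 5]


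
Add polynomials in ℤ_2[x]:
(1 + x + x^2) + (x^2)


Add coefficients mod 2:
x^0: 1 + 0 = 1 (mod 2)
x^1: 1 + 0 = 1 (mod 2)
x^2: 1 + 1 = 0 (mod 2)
Result: 1 + x

f + g = 1 + x


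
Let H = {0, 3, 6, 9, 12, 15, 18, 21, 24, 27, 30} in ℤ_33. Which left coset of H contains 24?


24 + H = {24 + h (mod 33) : h ∈ H}
24+0=24, 24+3=27, 24+6=30, 24+9=0, 24+12=3, 24+15=6, 24+18=9, 24+21=12, 24+24=15, 24+27=18, 24+30=21
24 + H = {0, 3, 6, 9, 12, 15, 18, 21, 24, 27, 30} = 0 + H

24 + H = {0, 3, 6, 9, 12, 15, 18, 21, 24, 27, 30}


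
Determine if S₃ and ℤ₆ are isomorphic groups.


Comparing S₃ and ℤ₆:
S₃ is non-abelian, ℤ₆ is abelian

No, S₃ ≇ ℤ₆


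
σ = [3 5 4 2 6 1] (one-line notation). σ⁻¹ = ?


To find σ⁻¹, swap domain and range:
σ(1) = 3 → σ⁻¹(3) = 1
σ(2) = 5 → σ⁻¹(5) = 2
σ(3) = 4 → σ⁻¹(4) = 3
σ(4) = 2 → σ⁻¹(2) = 4
σ(5) = 6 → σ⁻¹(6) = 5
σ(6) = 1 → σ⁻¹(1) = 6

σ⁻¹ = [6 4 1 3 2 5]


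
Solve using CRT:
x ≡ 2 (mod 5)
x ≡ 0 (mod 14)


m₁ = 5, m₂ = 14, gcd = 1, so CRT applies. M = m₁·m₂ = 70
Let M₁ = M/m₁ = 14, M₂ = M/m₂ = 5
Find y₁ ≡ M₁⁻¹ (mod m₁): 14⁻¹ ≡ 4 (mod 5)
Find y₂ ≡ M₂⁻¹ (mod m₂): 5⁻¹ ≡ 3 (mod 14)
x = a₁·M₁·y₁ + a₂·M₂·y₂ = 2·14·4 + 0·5·3 = 112
Reduce mod 70: x ≡ 42
Check: 42 mod 5 = 2 ✓, 42 mod 14 = 0 ✓

x ≡ 42 (mod 70)


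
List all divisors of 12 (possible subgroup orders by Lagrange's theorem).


Lagrange's theorem: |H| divides |G|
|G| = 12
Divisors of 12: 1, 2, 3, 4, 6, 12

Possible subgroup orders: {1, 2, 3, 4, 6, 12}


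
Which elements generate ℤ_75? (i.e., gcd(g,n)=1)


g generates ℤ_n iff gcd(g,n) = 1
Prime factors of 75: 3, 5
Generators are g ∈ {1,...,74} not divisible by any of these primes.
Generators: {1, 2, 4, 7, 8, 11, 13, 14, 16, 17, 19, 22, 23, 26, 28, 29, 31, 32, 34, 37, 38, 41, 43, 44, 46, 47, 49, 52, 53, 56, 58, 59, 61, 62, 64, 67, 68, 71, 73, 74}
Number of generators = φ(75) = 40

Generators of ℤ_75 = {1, 2, 4, 7, 8, 11, 13, 14, 16, 17, 19, 22, 23, 26, 28, 29, 31, 32, 34, 37, 38, 41, 43, 44, 46, 47, 49, 52, 53, 56, 58, 59, 61, 62, 64, 67, 68, 71, 73, 74}


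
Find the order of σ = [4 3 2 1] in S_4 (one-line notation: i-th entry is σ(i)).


Cycle decomposition: (1 4) (2 3)
Cycle lengths: 2, 2
Order = lcm(2, 2) = 2

ord(σ) = 2


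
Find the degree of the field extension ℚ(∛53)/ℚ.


∛53 has minimal polynomial x³ - 53 (irreducible over ℚ since 53 is not a perfect cube)

[ℚ(∛53)/ℚ] = 3


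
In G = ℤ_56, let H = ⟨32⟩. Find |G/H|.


|⟨32⟩| = n / gcd(32, 56) = 56 / 8 = 7
H is normal (ℤ_56 is abelian).
|G/H| = |G| / |H| = 56 / 7 = 8

|G/H| = 8


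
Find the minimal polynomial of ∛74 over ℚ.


∛74 satisfies x³ - 74 = 0, irreducible over ℚ (no rational root; 74 is not a perfect cube)

Minimal polynomial: x³ - 74


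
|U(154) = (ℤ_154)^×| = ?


U(n) is the group of units mod n; |U(n)| = φ(n)
|U(154)| = φ(154) = 60

|U(154) = (ℤ_154)^×| = 60


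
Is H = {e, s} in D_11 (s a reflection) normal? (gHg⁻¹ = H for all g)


H = {e, s} in D_11 (s a reflection)
r·s·r⁻¹ = sr⁻² ≠ s for n ≥ 3, so {e, s} is not closed under conjugation

No, not a normal subgroup


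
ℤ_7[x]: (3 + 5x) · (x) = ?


Expand and collect like terms; reduce coefficients mod 7:
x^0: 3·0 = 0 ≡ 0 (mod 7)
x^1: 3·1 + 5·0 = 3 ≡ 3 (mod 7)
x^2: 5·1 = 5 ≡ 5 (mod 7)
Result: 3x + 5x^2

f · g = 3x + 5x^2


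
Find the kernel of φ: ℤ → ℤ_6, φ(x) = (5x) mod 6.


Kernel = preimage of identity
ker(φ) = {x ∈ ℤ : 5x ≡ 0 (mod 6)}. gcd(5,6) = 1, so 5x ≡ 0 (mod 6) ⟺ x ≡ 0 (mod 6/1 = 6). Hence ker(φ) = 6ℤ

ker(φ) = 6ℤ


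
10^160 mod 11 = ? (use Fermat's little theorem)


Fermat's little theorem: if p is prime and gcd(a,p)=1, then a^(p-1) ≡ 1 (mod p)
p = 11 is prime, gcd(10,11) = 1
Reduce exponent: 160 mod 10 = 0
So 10^160 ≡ 10^0 (mod 11)
10^0 = 1

10^160 ≡ 1 (mod 11)


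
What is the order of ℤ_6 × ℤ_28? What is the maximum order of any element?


|ℤ_6 × ℤ_28| = 6 × 28 = 168
Max element order = lcm(6,28) = 84
Cyclic? No (gcd=2)

|ℤ_6×ℤ_28| = 168, max element order = 84


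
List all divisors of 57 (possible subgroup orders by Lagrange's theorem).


Lagrange's theorem: |H| divides |G|
|G| = 57
Divisors of 57: 1, 3, 19, 57

Possible subgroup orders: {1, 3, 19, 57}


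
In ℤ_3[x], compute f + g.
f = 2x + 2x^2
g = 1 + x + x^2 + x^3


Add coefficients mod 3:
x^0: 0 + 1 = 1 (mod 3)
x^1: 2 + 1 = 0 (mod 3)
x^2: 2 + 1 = 0 (mod 3)
x^3: 0 + 1 = 1 (mod 3)
Result: 1 + x^3

f + g = 1 + x^3


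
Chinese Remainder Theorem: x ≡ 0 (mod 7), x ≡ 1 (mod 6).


m₁ = 7, m₂ = 6, gcd = 1, so CRT applies. M = m₁·m₂ = 42
Let M₁ = M/m₁ = 6, M₂ = M/m₂ = 7
Find y₁ ≡ M₁⁻¹ (mod m₁): 6⁻¹ ≡ 6 (mod 7)
Find y₂ ≡ M₂⁻¹ (mod m₂): 7⁻¹ ≡ 1 (mod 6)
x = a₁·M₁·y₁ + a₂·M₂·y₂ = 0·6·6 + 1·7·1 = 7
Reduce mod 42: x ≡ 7
Check: 7 mod 7 = 0 ✓, 7 mod 6 = 1 ✓

x ≡ 7 (mod 42)


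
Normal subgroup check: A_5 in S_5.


H = A_5 in S_5
A_5 has index 2 in S_5, and every subgroup of index 2 is normal

Yes, normal subgroup


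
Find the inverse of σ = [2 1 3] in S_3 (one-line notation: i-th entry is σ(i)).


To find σ⁻¹, swap domain and range:
σ(1) = 2 → σ⁻¹(2) = 1
σ(2) = 1 → σ⁻¹(1) = 2
σ(3) = 3 → σ⁻¹(3) = 3

σ⁻¹ = [2 1 3]


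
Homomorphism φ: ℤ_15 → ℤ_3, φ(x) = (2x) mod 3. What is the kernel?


Kernel = preimage of identity
ker(φ) = {x ∈ ℤ_15 : 2x ≡ 0 (mod 3)}. Since 3 | 15, φ is well-defined. The kernel is the cyclic subgroup ⟨3⟩ of ℤ_15 (order 5), i.e. {0, 3, 6, 9, 12}

ker(φ) = {0, 3, 6, 9, 12}


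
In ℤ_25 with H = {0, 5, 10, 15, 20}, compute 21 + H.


21 + H = {21 + h (mod 25) : h ∈ H}
21+0=21, 21+5=1, 21+10=6, 21+15=11, 21+20=16
21 + H = {1, 6, 11, 16, 21} = 1 + H

21 + H = {1, 6, 11, 16, 21}


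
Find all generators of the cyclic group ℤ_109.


g generates ℤ_n iff gcd(g,n) = 1
Prime factors of 109: 109
Generators are g ∈ {1,...,108} not divisible by any of these primes.
Generators: {1, 2, 3, 4, 5, 6, 7, 8, 9, 10, 11, 12, 13, 14, 15, 16, 17, 18, 19, 20, 21, 22, 23, 24, 25, 26, 27, 28, 29, 30, 31, 32, 33, 34, 35, 36, 37, 38, 39, 40, 41, 42, 43, 44, 45, 46, 47, 48, 49, 50, 51, 52, 53, 54, 55, 56, 57, 58, 59, 60, 61, 62, 63, 64, 65, 66, 67, 68, 69, 70, 71, 72, 73, 74, 75, 76, 77, 78, 79, 80, 81, 82, 83, 84, 85, 86, 87, 88, 89, 90, 91, 92, 93, 94, 95, 96, 97, 98, 99, 100, 101, 102, 103, 104, 105, 106, 107, 108}
Number of generators = φ(109) = 108

Generators of ℤ_109 = {1, 2, 3, 4, 5, 6, 7, 8, 9, 10, 11, 12, 13, 14, 15, 16, 17, 18, 19, 20, 21, 22, 23, 24, 25, 26, 27, 28, 29, 30, 31, 32, 33, 34, 35, 36, 37, 38, 39, 40, 41, 42, 43, 44, 45, 46, 47, 48, 49, 50, 51, 52, 53, 54, 55, 56, 57, 58, 59, 60, 61, 62, 63, 64, 65, 66, 67, 68, 69, 70, 71, 72, 73, 74, 75, 76, 77, 78, 79, 80, 81, 82, 83, 84, 85, 86, 87, 88, 89, 90, 91, 92, 93, 94, 95, 96, 97, 98, 99, 100, 101, 102, 103, 104, 105, 106, 107, 108}


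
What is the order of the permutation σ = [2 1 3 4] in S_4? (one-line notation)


Cycle decomposition: (1 2)
Cycle lengths: 2
Order = lcm(2) = 2

ord(σ) = 2


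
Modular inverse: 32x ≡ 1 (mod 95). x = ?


Use the extended Euclidean algorithm to write 1 = 32·s + 95·t; then s mod 95 is the inverse.
Euclidean algorithm:
  32 = 0·95 + 32
  95 = 2·32 + 31
  32 = 1·31 + 1
  31 = 31·1 + 0
gcd(32,95) = 1
Back-substitution gives: 32·(3) + 95·(-1) = 1
So 32⁻¹ ≡ 3 ≡ 3 (mod 95)
Check: 32 × 3 = 96 ≡ 1 (mod 95) ✓

32⁻¹ ≡ 3 (mod 95)


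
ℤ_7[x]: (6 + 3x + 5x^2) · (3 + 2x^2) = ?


Expand and collect like terms; reduce coefficients mod 7:
x^0: 6·3 = 18 ≡ 4 (mod 7)
x^1: 6·0 + 3·3 = 9 ≡ 2 (mod 7)
x^2: 6·2 + 3·0 + 5·3 = 27 ≡ 6 (mod 7)
x^3: 3·2 + 5·0 = 6 ≡ 6 (mod 7)
x^4: 5·2 = 10 ≡ 3 (mod 7)
Result: 4 + 2x + 6x^2 + 6x^3 + 3x^4

f · g = 4 + 2x + 6x^2 + 6x^3 + 3x^4


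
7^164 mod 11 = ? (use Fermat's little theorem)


Fermat's little theorem: if p is prime and gcd(a,p)=1, then a^(p-1) ≡ 1 (mod p)
p = 11 is prime, gcd(7,11) = 1
Reduce exponent: 164 mod 10 = 4
So 7^164 ≡ 7^4 (mod 11)
7^4 mod 11 = 3

7^164 ≡ 3 (mod 11)


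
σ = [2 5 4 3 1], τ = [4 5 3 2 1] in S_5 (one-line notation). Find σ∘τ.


σ∘τ: apply τ first, then σ
1 →τ 4 →σ 3
2 →τ 5 →σ 1
3 →τ 3 →σ 4
4 →τ 2 →σ 5
5 →τ 1 →σ 2

σ∘τ = [3 1 4 5 2]


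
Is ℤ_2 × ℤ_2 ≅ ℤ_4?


Comparing ℤ_2 × ℤ_2 and ℤ_4:
gcd(2,2) = 2 ≠ 1. Max element order in ℤ_2×ℤ_2 is lcm(2,2) = 2 < 4, so it has no element of order 4

No, ℤ_2 × ℤ_2 ≇ ℤ_4


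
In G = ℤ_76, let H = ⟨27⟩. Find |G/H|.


|⟨27⟩| = n / gcd(27, 76) = 76 / 1 = 76
H is normal (ℤ_76 is abelian).
|G/H| = |G| / |H| = 76 / 76 = 1

|G/H| = 1


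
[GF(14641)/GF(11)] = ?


GF(14641) = GF(11^4), so the extension degree is 4

[GF(14641)/GF(11)] = 4


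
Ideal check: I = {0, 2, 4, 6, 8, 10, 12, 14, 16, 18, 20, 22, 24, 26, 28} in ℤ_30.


Check ideal conditions for I = {0, 2, 4, 6, 8, 10, 12, 14, 16, 18, 20, 22, 24, 26, 28} in ℤ_30:
(1) I is an additive subgroup? Yes
(2) For r ∈ ℤ_30 and a ∈ I: r·a ∈ I? Yes

Yes, I is an ideal of ℤ_30


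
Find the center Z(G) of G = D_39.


Z(G) = {g ∈ G | gx = xg for all x ∈ G}
For odd n, Z(D_n) = {e}: no nontrivial rotation commutes with all reflections

Z(D_39) = {e}


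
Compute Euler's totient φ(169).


Factor n: 169 = 13^2
φ(n) = n · ∏(1 - 1/p) over distinct primes p | n
φ(169) = 169 · (1 - 1/13) = 156

φ(169) = 156


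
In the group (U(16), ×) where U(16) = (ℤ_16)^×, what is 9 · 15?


Operation: multiplication mod 16
9 · 15 = (a × b) mod 16 with a = 9, b = 15

9 · 15 = 7


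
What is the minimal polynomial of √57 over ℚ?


√57 satisfies x² - 57 = 0, irreducible over ℚ since 57 is squarefree

Minimal polynomial: x² - 57


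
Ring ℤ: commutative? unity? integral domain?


integers form a commutative ring with unity 1; no zero divisors
Commutative: Yes
Integral domain: Yes
Has unity: Yes

ℤ: Commutative=Yes, Unity=Yes


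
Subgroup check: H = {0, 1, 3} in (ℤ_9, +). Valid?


Subgroup test for H = {0, 1, 3} in (ℤ_9, +):
(1) 0 ∈ H? Yes
(2) Closure: for all a,b ∈ H, (a+b) mod 9 ∈ H? No  [counterexample: 1 + 1 = 2 ∉ H]
(3) Inverses: for all a ∈ H, -a mod 9 ∈ H? No

No, H is not a subgroup of ℤ_9


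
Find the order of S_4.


|S_n| = n! (number of permutations of n symbols)
|S_4| = 4! = 24

|S_4| = 24


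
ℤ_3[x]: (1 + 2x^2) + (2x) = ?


Add coefficients mod 3:
x^0: 1 + 0 = 1 (mod 3)
x^1: 0 + 2 = 2 (mod 3)
x^2: 2 + 0 = 2 (mod 3)
Result: 1 + 2x + 2x^2

f + g = 1 + 2x + 2x^2


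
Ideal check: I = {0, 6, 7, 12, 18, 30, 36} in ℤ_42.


Check ideal conditions for I = {0, 6, 7, 12, 18, 30, 36} in ℤ_42:
(1) I is an additive subgroup? No
(2) For r ∈ ℤ_42 and a ∈ I: r·a ∈ I? No  [counterexample: r=2, a=7, r·a mod 42 = 14 ∉ I]

No, I is not an ideal of ℤ_42


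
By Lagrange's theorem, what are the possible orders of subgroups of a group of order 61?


Lagrange's theorem: |H| divides |G|
|G| = 61
Divisors of 61: 1, 61

Possible subgroup orders: {1, 61}


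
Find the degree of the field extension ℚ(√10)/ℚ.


√10 has minimal polynomial x² - 10 (irreducible over ℚ since 10 is squarefree)

[ℚ(√10)/ℚ] = 2


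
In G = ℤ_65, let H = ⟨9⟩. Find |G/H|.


|⟨9⟩| = n / gcd(9, 65) = 65 / 1 = 65
H is normal (ℤ_65 is abelian).
|G/H| = |G| / |H| = 65 / 65 = 1

|G/H| = 1


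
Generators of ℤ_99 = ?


g generates ℤ_n iff gcd(g,n) = 1
Prime factors of 99: 3, 11
Generators are g ∈ {1,...,98} not divisible by any of these primes.
Generators: {1, 2, 4, 5, 7, 8, 10, 13, 14, 16, 17, 19, 20, 23, 25, 26, 28, 29, 31, 32, 34, 35, 37, 38, 40, 41, 43, 46, 47, 49, 50, 52, 53, 56, 58, 59, 61, 62, 64, 65, 67, 68, 70, 71, 73, 74, 76, 79, 80, 82, 83, 85, 86, 89, 91, 92, 94, 95, 97, 98}
Number of generators = φ(99) = 60

Generators of ℤ_99 = {1, 2, 4, 5, 7, 8, 10, 13, 14, 16, 17, 19, 20, 23, 25, 26, 28, 29, 31, 32, 34, 35, 37, 38, 40, 41, 43, 46, 47, 49, 50, 52, 53, 56, 58, 59, 61, 62, 64, 65, 67, 68, 70, 71, 73, 74, 76, 79, 80, 82, 83, 85, 86, 89, 91, 92, 94, 95, 97, 98}


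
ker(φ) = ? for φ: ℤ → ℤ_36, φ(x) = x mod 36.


Kernel = preimage of identity
ker(φ) = {x ∈ ℤ : x ≡ 0 (mod 36)} = 36ℤ = {0, ±36, ±72, ...}

ker(φ) = 36ℤ


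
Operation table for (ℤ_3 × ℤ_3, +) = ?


Elements: {(0,0), (0,1), (0,2), (1,0), (1,1), (1,2), (2,0), (2,1), (2,2)}
Operation: componentwise addition mod (3, 3)
Entry (a, b) = ((a₁+b₁) mod 3, (a₂+b₂) mod 3)

Cayley table:
      | (0,0) | (0,1) | (0,2) | (1,0) | (1,1) | (1,2) | (2,0) | (2,1) | (2,2)
(0,0) | (0,0) | (0,1) | (0,2) | (1,0) | (1,1) | (1,2) | (2,0) | (2,1) | (2,2)
(0,1) | (0,1) | (0,2) | (0,0) | (1,1) | (1,2) | (1,0) | (2,1) | (2,2) | (2,0)
(0,2) | (0,2) | (0,0) | (0,1) | (1,2) | (1,0) | (1,1) | (2,2) | (2,0) | (2,1)
(1,0) | (1,0) | (1,1) | (1,2) | (2,0) | (2,1) | (2,2) | (0,0) | (0,1) | (0,2)
(1,1) | (1,1) | (1,2) | (1,0) | (2,1) | (2,2) | (2,0) | (0,1) | (0,2) | (0,0)
(1,2) | (1,2) | (1,0) | (1,1) | (2,2) | (2,0) | (2,1) | (0,2) | (0,0) | (0,1)
(2,0) | (2,0) | (2,1) | (2,2) | (0,0) | (0,1) | (0,2) | (1,0) | (1,1) | (1,2)
(2,1) | (2,1) | (2,2) | (2,0) | (0,1) | (0,2) | (0,0) | (1,1) | (1,2) | (1,0)
(2,2) | (2,2) | (2,0) | (2,1) | (0,2) | (0,0) | (0,1) | (1,2) | (1,0) | (1,1)


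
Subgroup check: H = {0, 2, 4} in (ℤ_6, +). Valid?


Subgroup test for H = {0, 2, 4} in (ℤ_6, +):
(1) 0 ∈ H? Yes
(2) Closure: for all a,b ∈ H, (a+b) mod 6 ∈ H? Yes
(3) Inverses: for all a ∈ H, -a mod 6 ∈ H? Yes

Yes, H is a subgroup of ℤ_6


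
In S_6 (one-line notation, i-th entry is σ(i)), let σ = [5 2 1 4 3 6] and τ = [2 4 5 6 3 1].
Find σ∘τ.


σ∘τ: apply τ first, then σ
1 →τ 2 →σ 2
2 →τ 4 →σ 4
3 →τ 5 →σ 3
4 →τ 6 →σ 6
5 →τ 3 →σ 1
6 →τ 1 →σ 5

σ∘τ = [2 4 3 6 1 5]


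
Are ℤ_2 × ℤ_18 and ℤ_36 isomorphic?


Comparing ℤ_2 × ℤ_18 and ℤ_36:
gcd(2,18) = 2 ≠ 1. Max element order in ℤ_2×ℤ_18 is lcm(2,18) = 18 < 36, so it has no element of order 36

No, ℤ_2 × ℤ_18 ≇ ℤ_36


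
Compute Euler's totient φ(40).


Factor n: 40 = 2^3 × 5
φ(n) = n · ∏(1 - 1/p) over distinct primes p | n
φ(40) = 40 · (1 - 1/2) · (1 - 1/5) = 16

φ(40) = 16


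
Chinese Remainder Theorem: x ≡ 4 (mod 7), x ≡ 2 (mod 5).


m₁ = 7, m₂ = 5, gcd = 1, so CRT applies. M = m₁·m₂ = 35
Let M₁ = M/m₁ = 5, M₂ = M/m₂ = 7
Find y₁ ≡ M₁⁻¹ (mod m₁): 5⁻¹ ≡ 3 (mod 7)
Find y₂ ≡ M₂⁻¹ (mod m₂): 7⁻¹ ≡ 3 (mod 5)
x = a₁·M₁·y₁ + a₂·M₂·y₂ = 4·5·3 + 2·7·3 = 102
Reduce mod 35: x ≡ 32
Check: 32 mod 7 = 4 ✓, 32 mod 5 = 2 ✓

x ≡ 32 (mod 35)


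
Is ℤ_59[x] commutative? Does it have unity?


ℤ_59 is a field (n prime), so ℤ_59[x] is a commutative integral domain with unity
Commutative: Yes
Integral domain: Yes
Has unity: Yes

ℤ_59[x]: Commutative=Yes, Unity=Yes


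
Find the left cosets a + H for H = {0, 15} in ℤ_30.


H = {0, 15}, |H| = 2
Number of cosets = |G|/|H| = 30/2 = 15
0 + H = {0, 15}
1 + H = {1, 16}
2 + H = {2, 17}
3 + H = {3, 18}
4 + H = {4, 19}
5 + H = {5, 20}
6 + H = {6, 21}
7 + H = {7, 22}
8 + H = {8, 23}
9 + H = {9, 24}
10 + H = {10, 25}
11 + H = {11, 26}
12 + H = {12, 27}
13 + H = {13, 28}
14 + H = {14, 29}

Cosets: 0+H={0,15}; 1+H={1,16}; 2+H={2,17}; 3+H={3,18}; 4+H={4,19}; 5+H={5,20}; 6+H={6,21}; 7+H={7,22}; 8+H={8,23}; 9+H={9,24}; 10+H={10,25}; 11+H={11,26}; 12+H={12,27}; 13+H={13,28}; 14+H={14,29}


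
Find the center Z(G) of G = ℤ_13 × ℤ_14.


Z(G) = {g ∈ G | gx = xg for all x ∈ G}
Direct product of abelian groups is abelian, so Z(G) = G

Z(ℤ_13 × ℤ_14) = ℤ_13 × ℤ_14


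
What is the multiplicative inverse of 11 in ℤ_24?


Use the extended Euclidean algorithm to write 1 = 11·s + 24·t; then s mod 24 is the inverse.
Euclidean algorithm:
  11 = 0·24 + 11
  24 = 2·11 + 2
  11 = 5·2 + 1
  2 = 2·1 + 0
gcd(11,24) = 1
Back-substitution gives: 11·(11) + 24·(-5) = 1
So 11⁻¹ ≡ 11 ≡ 11 (mod 24)
Check: 11 × 11 = 121 ≡ 1 (mod 24) ✓

11⁻¹ ≡ 11 (mod 24)


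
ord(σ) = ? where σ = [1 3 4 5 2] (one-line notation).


Cycle decomposition: (2 3 4 5)
Cycle lengths: 4
Order = lcm(4) = 4

ord(σ) = 4


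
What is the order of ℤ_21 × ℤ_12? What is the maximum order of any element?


|ℤ_21 × ℤ_12| = 21 × 12 = 252
Max element order = lcm(21,12) = 84
Cyclic? No (gcd=3)

|ℤ_21×ℤ_12| = 252, max element order = 84


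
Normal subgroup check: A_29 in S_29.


H = A_29 in S_29
A_29 has index 2 in S_29, and every subgroup of index 2 is normal

Yes, normal subgroup


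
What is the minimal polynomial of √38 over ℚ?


√38 satisfies x² - 38 = 0, irreducible over ℚ since 38 is squarefree

Minimal polynomial: x² - 38


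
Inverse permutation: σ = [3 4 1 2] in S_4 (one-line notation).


To find σ⁻¹, swap domain and range:
σ(1) = 3 → σ⁻¹(3) = 1
σ(2) = 4 → σ⁻¹(4) = 2
σ(3) = 1 → σ⁻¹(1) = 3
σ(4) = 2 → σ⁻¹(2) = 4

σ⁻¹ = [3 4 1 2]


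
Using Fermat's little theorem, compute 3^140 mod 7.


Fermat's little theorem: if p is prime and gcd(a,p)=1, then a^(p-1) ≡ 1 (mod p)
p = 7 is prime, gcd(3,7) = 1
Reduce exponent: 140 mod 6 = 2
So 3^140 ≡ 3^2 (mod 7)
3^2 mod 7 = 2

3^140 ≡ 2 (mod 7)


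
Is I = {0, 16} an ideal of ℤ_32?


Check ideal conditions for I = {0, 16} in ℤ_32:
(1) I is an additive subgroup? Yes
(2) For r ∈ ℤ_32 and a ∈ I: r·a ∈ I? Yes

Yes, I is an ideal of ℤ_32


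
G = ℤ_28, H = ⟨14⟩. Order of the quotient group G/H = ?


|⟨14⟩| = n / gcd(14, 28) = 28 / 14 = 2
H is normal (ℤ_28 is abelian).
|G/H| = |G| / |H| = 28 / 2 = 14

|G/H| = 14


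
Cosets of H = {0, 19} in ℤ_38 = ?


H = {0, 19}, |H| = 2
Number of cosets = |G|/|H| = 38/2 = 19
0 + H = {0, 19}
1 + H = {1, 20}
2 + H = {2, 21}
3 + H = {3, 22}
4 + H = {4, 23}
5 + H = {5, 24}
6 + H = {6, 25}
7 + H = {7, 26}
8 + H = {8, 27}
9 + H = {9, 28}
10 + H = {10, 29}
11 + H = {11, 30}
12 + H = {12, 31}
13 + H = {13, 32}
14 + H = {14, 33}
15 + H = {15, 34}
16 + H = {16, 35}
17 + H = {17, 36}
18 + H = {18, 37}

Cosets: 0+H={0,19}; 1+H={1,20}; 2+H={2,21}; 3+H={3,22}; 4+H={4,23}; 5+H={5,24}; 6+H={6,25}; 7+H={7,26}; 8+H={8,27}; 9+H={9,28}; 10+H={10,29}; 11+H={11,30}; 12+H={12,31}; 13+H={13,32}; 14+H={14,33}; 15+H={15,34}; 16+H={16,35}; 17+H={17,36}; 18+H={18,37}


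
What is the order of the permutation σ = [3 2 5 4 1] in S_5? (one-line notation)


Cycle decomposition: (1 3 5)
Cycle lengths: 3
Order = lcm(3) = 3

ord(σ) = 3


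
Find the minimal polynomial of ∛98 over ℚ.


∛98 satisfies x³ - 98 = 0, irreducible over ℚ (no rational root; 98 is not a perfect cube)

Minimal polynomial: x³ - 98


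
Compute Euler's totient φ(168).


Factor n: 168 = 2^3 × 3 × 7
φ(n) = n · ∏(1 - 1/p) over distinct primes p | n
φ(168) = 168 · (1 - 1/2) · (1 - 1/3) · (1 - 1/7) = 48

φ(168) = 48


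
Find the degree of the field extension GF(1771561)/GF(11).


GF(1771561) = GF(11^6), so the extension degree is 6

[GF(1771561)/GF(11)] = 6


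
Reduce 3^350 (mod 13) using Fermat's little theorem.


Fermat's little theorem: if p is prime and gcd(a,p)=1, then a^(p-1) ≡ 1 (mod p)
p = 13 is prime, gcd(3,13) = 1
Reduce exponent: 350 mod 12 = 2
So 3^350 ≡ 3^2 (mod 13)
3^2 mod 13 = 9

3^350 ≡ 9 (mod 13)


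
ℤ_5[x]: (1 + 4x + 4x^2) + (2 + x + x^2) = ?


Add coefficients mod 5:
x^0: 1 + 2 = 3 (mod 5)
x^1: 4 + 1 = 0 (mod 5)
x^2: 4 + 1 = 0 (mod 5)
Result: 3

f + g = 3


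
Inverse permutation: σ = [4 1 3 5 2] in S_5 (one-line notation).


To find σ⁻¹, swap domain and range:
σ(1) = 4 → σ⁻¹(4) = 1
σ(2) = 1 → σ⁻¹(1) = 2
σ(3) = 3 → σ⁻¹(3) = 3
σ(4) = 5 → σ⁻¹(5) = 4
σ(5) = 2 → σ⁻¹(2) = 5

σ⁻¹ = [2 5 3 1 4]


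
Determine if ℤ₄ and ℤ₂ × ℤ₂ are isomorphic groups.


Comparing ℤ₄ and ℤ₂ × ℤ₂:
ℤ₄ has an element of order 4; ℤ₂×ℤ₂ has exponent 2

No, ℤ₄ ≇ ℤ₂ × ℤ₂


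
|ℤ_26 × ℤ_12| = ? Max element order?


|ℤ_26 × ℤ_12| = 26 × 12 = 312
Max element order = lcm(26,12) = 156
Cyclic? No (gcd=2)

|ℤ_26×ℤ_12| = 312, max element order = 156


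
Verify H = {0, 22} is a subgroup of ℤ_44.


Subgroup test for H = {0, 22} in (ℤ_44, +):
(1) 0 ∈ H? Yes
(2) Closure: for all a,b ∈ H, (a+b) mod 44 ∈ H? Yes
(3) Inverses: for all a ∈ H, -a mod 44 ∈ H? Yes

Yes, H is a subgroup of ℤ_44


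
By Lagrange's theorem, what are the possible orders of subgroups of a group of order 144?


Lagrange's theorem: |H| divides |G|
|G| = 144
Divisors of 144: 1, 2, 3, 4, 6, 8, 9, 12, 16, 18, 24, 36, 48, 72, 144

Possible subgroup orders: {1, 2, 3, 4, 6, 8, 9, 12, 16, 18, 24, 36, 48, 72, 144}


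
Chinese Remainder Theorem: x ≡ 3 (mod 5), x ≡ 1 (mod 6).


m₁ = 5, m₂ = 6, gcd = 1, so CRT applies. M = m₁·m₂ = 30
Let M₁ = M/m₁ = 6, M₂ = M/m₂ = 5
Find y₁ ≡ M₁⁻¹ (mod m₁): 6⁻¹ ≡ 1 (mod 5)
Find y₂ ≡ M₂⁻¹ (mod m₂): 5⁻¹ ≡ 5 (mod 6)
x = a₁·M₁·y₁ + a₂·M₂·y₂ = 3·6·1 + 1·5·5 = 43
Reduce mod 30: x ≡ 13
Check: 13 mod 5 = 3 ✓, 13 mod 6 = 1 ✓

x ≡ 13 (mod 30)


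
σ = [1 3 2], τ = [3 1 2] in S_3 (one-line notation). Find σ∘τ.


σ∘τ: apply τ first, then σ
1 →τ 3 →σ 2
2 →τ 1 →σ 1
3 →τ 2 →σ 3

σ∘τ = [2 1 3]


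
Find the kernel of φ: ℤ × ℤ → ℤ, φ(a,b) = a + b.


Kernel = preimage of identity
ker(φ) = {(a,b) ∈ ℤ² | a+b = 0} = {(a,-a) | a ∈ ℤ}

ker(φ) = {(a,-a) | a ∈ ℤ}


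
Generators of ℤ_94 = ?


g generates ℤ_n iff gcd(g,n) = 1
Prime factors of 94: 2, 47
Generators are g ∈ {1,...,93} not divisible by any of these primes.
Generators: {1, 3, 5, 7, 9, 11, 13, 15, 17, 19, 21, 23, 25, 27, 29, 31, 33, 35, 37, 39, 41, 43, 45, 49, 51, 53, 55, 57, 59, 61, 63, 65, 67, 69, 71, 73, 75, 77, 79, 81, 83, 85, 87, 89, 91, 93}
Number of generators = φ(94) = 46

Generators of ℤ_94 = {1, 3, 5, 7, 9, 11, 13, 15, 17, 19, 21, 23, 25, 27, 29, 31, 33, 35, 37, 39, 41, 43, 45, 49, 51, 53, 55, 57, 59, 61, 63, 65, 67, 69, 71, 73, 75, 77, 79, 81, 83, 85, 87, 89, 91, 93}


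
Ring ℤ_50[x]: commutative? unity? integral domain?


ℤ_50 has zero divisors (2·25 ≡ 0), and these lift to constant zero divisors in ℤ_50[x]; so not an integral domain
Commutative: Yes
Integral domain: No
Has unity: Yes

ℤ_50[x]: Commutative=Yes, Unity=Yes


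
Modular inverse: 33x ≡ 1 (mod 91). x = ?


Use the extended Euclidean algorithm to write 1 = 33·s + 91·t; then s mod 91 is the inverse.
Euclidean algorithm:
  33 = 0·91 + 33
  91 = 2·33 + 25
  33 = 1·25 + 8
  25 = 3·8 + 1
  8 = 8·1 + 0
gcd(33,91) = 1
Back-substitution gives: 33·(-11) + 91·(4) = 1
So 33⁻¹ ≡ -11 ≡ 80 (mod 91)
Check: 33 × 80 = 2640 ≡ 1 (mod 91) ✓

33⁻¹ ≡ 80 (mod 91)


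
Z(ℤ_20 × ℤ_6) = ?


Z(G) = {g ∈ G | gx = xg for all x ∈ G}
Direct product of abelian groups is abelian, so Z(G) = G

Z(ℤ_20 × ℤ_6) = ℤ_20 × ℤ_6


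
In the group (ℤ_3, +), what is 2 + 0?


Operation: addition mod 3
2 + 0 = (a + b) mod 3 with a = 2, b = 0

2 + 0 = 2


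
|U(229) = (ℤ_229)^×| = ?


U(n) is the group of units mod n; |U(n)| = φ(n)
|U(229)| = φ(229) = 228

|U(229) = (ℤ_229)^×| = 228


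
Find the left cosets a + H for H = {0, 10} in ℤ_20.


H = {0, 10}, |H| = 2
Number of cosets = |G|/|H| = 20/2 = 10
0 + H = {0, 10}
1 + H = {1, 11}
2 + H = {2, 12}
3 + H = {3, 13}
4 + H = {4, 14}
5 + H = {5, 15}
6 + H = {6, 16}
7 + H = {7, 17}
8 + H = {8, 18}
9 + H = {9, 19}

Cosets: 0+H={0,10}; 1+H={1,11}; 2+H={2,12}; 3+H={3,13}; 4+H={4,14}; 5+H={5,15}; 6+H={6,16}; 7+H={7,17}; 8+H={8,18}; 9+H={9,19}


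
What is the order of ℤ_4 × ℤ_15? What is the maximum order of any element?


|ℤ_4 × ℤ_15| = 4 × 15 = 60
Max element order = lcm(4,15) = 60
Cyclic? Yes (gcd=1)

|ℤ_4×ℤ_15| = 60, max element order = 60


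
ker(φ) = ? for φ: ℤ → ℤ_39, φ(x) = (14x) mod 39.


Kernel = preimage of identity
ker(φ) = {x ∈ ℤ : 14x ≡ 0 (mod 39)}. gcd(14,39) = 1, so 14x ≡ 0 (mod 39) ⟺ x ≡ 0 (mod 39/1 = 39). Hence ker(φ) = 39ℤ

ker(φ) = 39ℤ


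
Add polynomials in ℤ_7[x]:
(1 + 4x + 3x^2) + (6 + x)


Add coefficients mod 7:
x^0: 1 + 6 = 0 (mod 7)
x^1: 4 + 1 = 5 (mod 7)
x^2: 3 + 0 = 3 (mod 7)
Result: 5x + 3x^2

f + g = 5x + 3x^2


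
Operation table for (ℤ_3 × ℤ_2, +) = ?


Elements: {(0,0), (0,1), (1,0), (1,1), (2,0), (2,1)}
Operation: componentwise addition mod (3, 2)
Entry (a, b) = ((a₁+b₁) mod 3, (a₂+b₂) mod 2)

Cayley table:
      | (0,0) | (0,1) | (1,0) | (1,1) | (2,0) | (2,1)
(0,0) | (0,0) | (0,1) | (1,0) | (1,1) | (2,0) | (2,1)
(0,1) | (0,1) | (0,0) | (1,1) | (1,0) | (2,1) | (2,0)
(1,0) | (1,0) | (1,1) | (2,0) | (2,1) | (0,0) | (0,1)
(1,1) | (1,1) | (1,0) | (2,1) | (2,0) | (0,1) | (0,0)
(2,0) | (2,0) | (2,1) | (0,0) | (0,1) | (1,0) | (1,1)
(2,1) | (2,1) | (2,0) | (0,1) | (0,0) | (1,1) | (1,0)


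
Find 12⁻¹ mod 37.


Use the extended Euclidean algorithm to write 1 = 12·s + 37·t; then s mod 37 is the inverse.
Euclidean algorithm:
  12 = 0·37 + 12
  37 = 3·12 + 1
  12 = 12·1 + 0
gcd(12,37) = 1
Back-substitution gives: 12·(-3) + 37·(1) = 1
So 12⁻¹ ≡ -3 ≡ 34 (mod 37)
Check: 12 × 34 = 408 ≡ 1 (mod 37) ✓

12⁻¹ ≡ 34 (mod 37)


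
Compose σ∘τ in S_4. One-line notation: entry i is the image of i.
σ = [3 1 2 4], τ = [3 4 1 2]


σ∘τ: apply τ first, then σ
1 →τ 3 →σ 2
2 →τ 4 →σ 4
3 →τ 1 →σ 3
4 →τ 2 →σ 1

σ∘τ = [2 4 3 1]


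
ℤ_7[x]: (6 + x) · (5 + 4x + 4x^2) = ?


Expand and collect like terms; reduce coefficients mod 7:
x^0: 6·5 = 30 ≡ 2 (mod 7)
x^1: 6·4 + 1·5 = 29 ≡ 1 (mod 7)
x^2: 6·4 + 1·4 = 28 ≡ 0 (mod 7)
x^3: 1·4 = 4 ≡ 4 (mod 7)
Result: 2 + x + 4x^3

f · g = 2 + x + 4x^3


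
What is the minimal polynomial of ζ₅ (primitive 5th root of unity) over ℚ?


ζ₅ is a root of Φ₅(x) = x⁴ + x³ + x² + x + 1, irreducible over ℚ

Minimal polynomial: x⁴ + x³ + x² + x + 1


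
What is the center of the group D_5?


Z(G) = {g ∈ G | gx = xg for all x ∈ G}
For odd n, Z(D_n) = {e}: no nontrivial rotation commutes with all reflections

Z(D_5) = {e}


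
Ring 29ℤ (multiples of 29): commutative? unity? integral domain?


29ℤ is a commutative ring under +,× but has no multiplicative identity (1 ∉ 29ℤ); it has no zero divisors, but without unity it is not an integral domain
Commutative: Yes
Integral domain: No
Has unity: No

29ℤ (multiples of 29): Commutative=Yes, Unity=No


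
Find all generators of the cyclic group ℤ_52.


g generates ℤ_n iff gcd(g,n) = 1
Prime factors of 52: 2, 13
Generators are g ∈ {1,...,51} not divisible by any of these primes.
Generators: {1, 3, 5, 7, 9, 11, 15, 17, 19, 21, 23, 25, 27, 29, 31, 33, 35, 37, 41, 43, 45, 47, 49, 51}
Number of generators = φ(52) = 24

Generators of ℤ_52 = {1, 3, 5, 7, 9, 11, 15, 17, 19, 21, 23, 25, 27, 29, 31, 33, 35, 37, 41, 43, 45, 47, 49, 51}


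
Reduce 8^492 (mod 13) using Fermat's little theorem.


Fermat's little theorem: if p is prime and gcd(a,p)=1, then a^(p-1) ≡ 1 (mod p)
p = 13 is prime, gcd(8,13) = 1
Reduce exponent: 492 mod 12 = 0
So 8^492 ≡ 8^0 (mod 13)
8^0 = 1

8^492 ≡ 1 (mod 13)


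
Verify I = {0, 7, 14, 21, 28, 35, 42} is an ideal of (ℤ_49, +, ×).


Check ideal conditions for I = {0, 7, 14, 21, 28, 35, 42} in ℤ_49:
(1) I is an additive subgroup? Yes
(2) For r ∈ ℤ_49 and a ∈ I: r·a ∈ I? Yes

Yes, I is an ideal of ℤ_49


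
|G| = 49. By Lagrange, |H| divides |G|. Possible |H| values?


Lagrange's theorem: |H| divides |G|
|G| = 49
Divisors of 49: 1, 7, 49

Possible subgroup orders: {1, 7, 49}


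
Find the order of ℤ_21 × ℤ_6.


|A × B| = |A| · |B|
|ℤ_21 × ℤ_6| = 21 × 6 = 126

|ℤ_21 × ℤ_6| = 126


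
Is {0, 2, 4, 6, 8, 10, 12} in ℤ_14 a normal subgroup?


H = {0, 2, 4, 6, 8, 10, 12} in ℤ_14
ℤ_14 is abelian; every subgroup of an abelian group is normal

Yes, normal subgroup


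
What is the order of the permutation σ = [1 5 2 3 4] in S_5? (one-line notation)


Cycle decomposition: (2 5 4 3)
Cycle lengths: 4
Order = lcm(4) = 4

ord(σ) = 4


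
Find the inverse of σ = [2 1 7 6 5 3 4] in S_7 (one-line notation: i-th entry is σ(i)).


To find σ⁻¹, swap domain and range:
σ(1) = 2 → σ⁻¹(2) = 1
σ(2) = 1 → σ⁻¹(1) = 2
σ(3) = 7 → σ⁻¹(7) = 3
σ(4) = 6 → σ⁻¹(6) = 4
σ(5) = 5 → σ⁻¹(5) = 5
σ(6) = 3 → σ⁻¹(3) = 6
σ(7) = 4 → σ⁻¹(4) = 7

σ⁻¹ = [2 1 6 7 5 4 3]


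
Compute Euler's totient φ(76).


Factor n: 76 = 2^2 × 19
φ(n) = n · ∏(1 - 1/p) over distinct primes p | n
φ(76) = 76 · (1 - 1/2) · (1 - 1/19) = 36

φ(76) = 36


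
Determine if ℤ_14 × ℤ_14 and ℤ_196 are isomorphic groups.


Comparing ℤ_14 × ℤ_14 and ℤ_196:
gcd(14,14) = 14 ≠ 1. Max element order in ℤ_14×ℤ_14 is lcm(14,14) = 14 < 196, so it has no element of order 196

No, ℤ_14 × ℤ_14 ≇ ℤ_196


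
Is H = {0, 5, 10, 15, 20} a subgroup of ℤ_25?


Subgroup test for H = {0, 5, 10, 15, 20} in (ℤ_25, +):
(1) 0 ∈ H? Yes
(2) Closure: for all a,b ∈ H, (a+b) mod 25 ∈ H? Yes
(3) Inverses: for all a ∈ H, -a mod 25 ∈ H? Yes

Yes, H is a subgroup of ℤ_25


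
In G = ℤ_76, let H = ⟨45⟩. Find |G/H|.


|⟨45⟩| = n / gcd(45, 76) = 76 / 1 = 76
H is normal (ℤ_76 is abelian).
|G/H| = |G| / |H| = 76 / 76 = 1

|G/H| = 1


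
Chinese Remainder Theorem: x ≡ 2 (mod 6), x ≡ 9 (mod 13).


m₁ = 6, m₂ = 13, gcd = 1, so CRT applies. M = m₁·m₂ = 78
Let M₁ = M/m₁ = 13, M₂ = M/m₂ = 6
Find y₁ ≡ M₁⁻¹ (mod m₁): 13⁻¹ ≡ 1 (mod 6)
Find y₂ ≡ M₂⁻¹ (mod m₂): 6⁻¹ ≡ 11 (mod 13)
x = a₁·M₁·y₁ + a₂·M₂·y₂ = 2·13·1 + 9·6·11 = 620
Reduce mod 78: x ≡ 74
Check: 74 mod 6 = 2 ✓, 74 mod 13 = 9 ✓

x ≡ 74 (mod 78)
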